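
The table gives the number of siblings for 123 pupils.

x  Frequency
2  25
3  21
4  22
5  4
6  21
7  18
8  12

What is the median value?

4

Cumulative frequencies: 25, 46, 68, 72, 93, 111, 123
n = 123, so the median is the value in position (n+1)/2 = 62.
Position 62 falls at value 4.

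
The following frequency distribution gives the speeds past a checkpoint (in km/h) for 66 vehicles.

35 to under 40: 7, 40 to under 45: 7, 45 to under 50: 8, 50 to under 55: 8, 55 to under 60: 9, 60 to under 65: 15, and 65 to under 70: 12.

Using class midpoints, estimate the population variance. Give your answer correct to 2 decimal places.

Midpoints: 37.5, 42.5, 47.5, 52.5, 57.5, 62.5, 67.5
n = 66, Σfm = 3625, mean = 54.9242
Σfm² = 205612.5
Σf(m − x̄)² = Σfm² − (Σfm)²/n = 205612.5 − 3625²/66 = 6512.1212
Population variance = 6512.1212 / 66 = 98.6685

98.67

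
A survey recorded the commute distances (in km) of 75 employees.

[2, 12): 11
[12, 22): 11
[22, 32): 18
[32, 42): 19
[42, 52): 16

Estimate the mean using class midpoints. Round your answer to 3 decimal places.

Midpoints: 7, 17, 27, 37, 47
Σfm = 11×7 + 11×17 + 18×27 + 19×37 + 16×47 = 2205
n = Σf = 75
Mean = 2205 / 75 = 29.4000

29.400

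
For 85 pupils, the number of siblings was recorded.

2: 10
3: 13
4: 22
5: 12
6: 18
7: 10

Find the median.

Cumulative frequencies: 10, 23, 45, 57, 75, 85
n = 85, so the median is the value in position (n+1)/2 = 43.
Position 43 falls at value 4.

4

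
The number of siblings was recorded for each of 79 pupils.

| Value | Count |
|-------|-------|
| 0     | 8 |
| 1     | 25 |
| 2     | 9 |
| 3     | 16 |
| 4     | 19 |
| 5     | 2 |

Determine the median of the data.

Cumulative frequencies: 8, 33, 42, 58, 77, 79
n = 79, so the median is the value in position (n+1)/2 = 40.
Position 40 falls at value 2.

2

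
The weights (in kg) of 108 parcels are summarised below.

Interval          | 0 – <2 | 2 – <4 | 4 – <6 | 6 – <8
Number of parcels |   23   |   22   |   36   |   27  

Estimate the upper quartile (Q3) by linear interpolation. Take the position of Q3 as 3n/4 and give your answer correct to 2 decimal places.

Cumulative frequencies: 23, 45, 81, 108
n = 108; position = 3n/4 = 81.
This falls in the class 4 – <6: L = 4, F = 45, f = 36, h = 2.
Upper quartile ≈ 4 + ((81 − 45) / 36) × 2 = 6.0000

6.00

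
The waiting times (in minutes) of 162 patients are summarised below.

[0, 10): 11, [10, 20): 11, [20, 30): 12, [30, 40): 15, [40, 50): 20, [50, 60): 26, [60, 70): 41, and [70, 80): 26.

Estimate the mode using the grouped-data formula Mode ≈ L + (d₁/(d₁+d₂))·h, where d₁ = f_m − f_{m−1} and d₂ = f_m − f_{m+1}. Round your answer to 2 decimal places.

65.00

Modal class: [60, 70) (highest frequency 41).
d₁ = 41 − 26 = 15, d₂ = 41 − 26 = 15
Mode ≈ 60 + (15/(15+15)) × 10 = 60 + 5.0000 = 65.0000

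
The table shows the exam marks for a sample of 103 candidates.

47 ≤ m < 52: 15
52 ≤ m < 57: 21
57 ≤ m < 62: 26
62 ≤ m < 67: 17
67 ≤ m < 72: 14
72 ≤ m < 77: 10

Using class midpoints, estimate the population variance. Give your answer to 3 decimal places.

Midpoints: 49.5, 54.5, 59.5, 64.5, 69.5, 74.5
n = 103, Σfm = 6248.5, mean = 60.6650
Σfm² = 385025.75
Σf(m − x̄)² = Σfm² − (Σfm)²/n = 385025.75 − 6248.5²/103 = 5960.1942
Population variance = 5960.1942 / 103 = 57.8660

57.866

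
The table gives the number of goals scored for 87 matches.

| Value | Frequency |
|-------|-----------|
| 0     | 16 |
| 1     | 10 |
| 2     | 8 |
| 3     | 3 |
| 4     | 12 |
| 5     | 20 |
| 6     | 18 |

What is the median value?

Cumulative frequencies: 16, 26, 34, 37, 49, 69, 87
n = 87, so the median is the value in position (n+1)/2 = 44.
Position 44 falls at value 4.

4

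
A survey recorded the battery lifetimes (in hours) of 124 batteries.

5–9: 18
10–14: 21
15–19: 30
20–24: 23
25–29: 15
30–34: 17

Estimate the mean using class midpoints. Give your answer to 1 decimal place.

Midpoints: 7, 12, 17, 22, 27, 32
Σfm = 18×7 + 21×12 + 30×17 + 23×22 + 15×27 + 17×32 = 2343
n = Σf = 124
Mean = 2343 / 124 = 18.8952

18.9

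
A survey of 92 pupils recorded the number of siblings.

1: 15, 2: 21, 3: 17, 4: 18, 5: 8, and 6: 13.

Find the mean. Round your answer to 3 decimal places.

3.239

Values: 1, 2, 3, 4, 5, 6
Σfx = 15×1 + 21×2 + 17×3 + 18×4 + 8×5 + 13×6 = 298
n = Σf = 92
Mean = 298 / 92 = 3.2391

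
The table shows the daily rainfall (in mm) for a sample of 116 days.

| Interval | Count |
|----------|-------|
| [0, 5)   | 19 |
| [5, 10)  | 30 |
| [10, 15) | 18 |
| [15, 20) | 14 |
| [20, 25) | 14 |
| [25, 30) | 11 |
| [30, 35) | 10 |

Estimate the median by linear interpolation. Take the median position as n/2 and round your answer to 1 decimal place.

12.5

Cumulative frequencies: 19, 49, 67, 81, 95, 106, 116
n = 116; position = n/2 = 58.
This falls in the class [10, 15): L = 10, F = 49, f = 18, h = 5.
Median ≈ 10 + ((58 − 49) / 18) × 5 = 12.5000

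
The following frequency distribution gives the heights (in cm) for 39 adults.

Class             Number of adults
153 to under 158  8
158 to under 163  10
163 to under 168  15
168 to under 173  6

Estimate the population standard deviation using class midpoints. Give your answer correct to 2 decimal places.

4.92

Midpoints: 155.5, 160.5, 165.5, 170.5
n = 39, Σfm = 6354.5, mean = 162.9359
Σfm² = 1036319.75
Σf(m − x̄)² = Σfm² − (Σfm)²/n = 1036319.75 − 6354.5²/39 = 943.5897
Population variance = 943.5897 / 39 = 24.1946
Standard deviation = √24.1946 = 4.9188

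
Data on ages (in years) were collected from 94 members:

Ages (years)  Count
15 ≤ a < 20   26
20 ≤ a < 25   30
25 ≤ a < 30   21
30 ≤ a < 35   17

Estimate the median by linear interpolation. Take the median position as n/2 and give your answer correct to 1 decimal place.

Cumulative frequencies: 26, 56, 77, 94
n = 94; position = n/2 = 47.
This falls in the class 20 ≤ a < 25: L = 20, F = 26, f = 30, h = 5.
Median ≈ 20 + ((47 − 26) / 30) × 5 = 23.5000

23.5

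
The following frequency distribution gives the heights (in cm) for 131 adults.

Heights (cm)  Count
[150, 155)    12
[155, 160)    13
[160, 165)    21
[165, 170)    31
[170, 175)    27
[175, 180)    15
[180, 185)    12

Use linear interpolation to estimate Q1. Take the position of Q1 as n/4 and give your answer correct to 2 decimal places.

Cumulative frequencies: 12, 25, 46, 77, 104, 119, 131
n = 131; position = n/4 = 32.75.
This falls in the class [160, 165): L = 160, F = 25, f = 21, h = 5.
Lower quartile ≈ 160 + ((32.75 − 25) / 21) × 5 = 161.8452

161.85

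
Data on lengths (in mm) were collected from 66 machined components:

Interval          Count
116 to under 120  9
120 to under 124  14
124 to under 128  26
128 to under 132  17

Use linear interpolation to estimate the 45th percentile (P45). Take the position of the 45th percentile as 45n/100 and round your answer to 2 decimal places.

125.03

Cumulative frequencies: 9, 23, 49, 66
n = 66; position = 45n/100 = 29.7.
This falls in the class 124 to under 128: L = 124, F = 23, f = 26, h = 4.
45th percentile ≈ 124 + ((29.7 − 23) / 26) × 4 = 125.0308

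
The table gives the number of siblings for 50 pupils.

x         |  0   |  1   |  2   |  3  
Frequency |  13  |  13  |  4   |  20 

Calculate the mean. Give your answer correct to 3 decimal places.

Values: 0, 1, 2, 3
Σfx = 13×0 + 13×1 + 4×2 + 20×3 = 81
n = Σf = 50
Mean = 81 / 50 = 1.6200

1.620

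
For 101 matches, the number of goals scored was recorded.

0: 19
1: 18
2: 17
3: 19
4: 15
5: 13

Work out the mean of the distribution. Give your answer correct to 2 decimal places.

2.32

Values: 0, 1, 2, 3, 4, 5
Σfx = 19×0 + 18×1 + 17×2 + 19×3 + 15×4 + 13×5 = 234
n = Σf = 101
Mean = 234 / 101 = 2.3168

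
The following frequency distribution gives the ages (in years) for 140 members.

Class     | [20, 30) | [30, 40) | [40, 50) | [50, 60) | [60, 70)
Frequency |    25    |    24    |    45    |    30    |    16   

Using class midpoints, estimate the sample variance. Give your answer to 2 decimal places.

Midpoints: 25, 35, 45, 55, 65
n = 140, Σfm = 6180, mean = 44.1429
Σfm² = 294500
Σf(m − x̄)² = Σfm² − (Σfm)²/n = 294500 − 6180²/140 = 21697.1429
Sample variance = 21697.1429 / 139 = 156.0946

156.09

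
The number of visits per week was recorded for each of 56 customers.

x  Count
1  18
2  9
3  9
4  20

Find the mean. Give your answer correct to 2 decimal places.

Values: 1, 2, 3, 4
Σfx = 18×1 + 9×2 + 9×3 + 20×4 = 143
n = Σf = 56
Mean = 143 / 56 = 2.5536

2.55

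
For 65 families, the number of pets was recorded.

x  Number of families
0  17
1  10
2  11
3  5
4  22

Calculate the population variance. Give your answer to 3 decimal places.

Values: 0, 1, 2, 3, 4
n = 65, Σfx = 135, mean = 2.0769
Σfx² = 451
Σf(x − x̄)² = Σfx² − (Σfx)²/n = 451 − 135²/65 = 170.6154
Population variance = 170.6154 / 65 = 2.6249

2.625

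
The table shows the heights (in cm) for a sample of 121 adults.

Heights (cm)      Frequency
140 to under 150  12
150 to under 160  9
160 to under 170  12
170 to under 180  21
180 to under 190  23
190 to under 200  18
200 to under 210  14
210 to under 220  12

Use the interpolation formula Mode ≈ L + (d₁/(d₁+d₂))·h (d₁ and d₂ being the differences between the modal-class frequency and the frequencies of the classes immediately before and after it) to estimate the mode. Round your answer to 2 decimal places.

Modal class: 180 to under 190 (highest frequency 23).
d₁ = 23 − 21 = 2, d₂ = 23 − 18 = 5
Mode ≈ 180 + (2/(2+5)) × 10 = 180 + 2.8571 = 182.8571

182.86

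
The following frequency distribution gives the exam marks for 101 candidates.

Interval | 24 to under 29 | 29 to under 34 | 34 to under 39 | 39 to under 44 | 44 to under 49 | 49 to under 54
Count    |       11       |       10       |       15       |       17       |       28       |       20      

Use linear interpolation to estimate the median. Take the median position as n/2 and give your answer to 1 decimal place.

Cumulative frequencies: 11, 21, 36, 53, 81, 101
n = 101; position = n/2 = 50.5.
This falls in the class 39 to under 44: L = 39, F = 36, f = 17, h = 5.
Median ≈ 39 + ((50.5 − 36) / 17) × 5 = 43.2647

43.3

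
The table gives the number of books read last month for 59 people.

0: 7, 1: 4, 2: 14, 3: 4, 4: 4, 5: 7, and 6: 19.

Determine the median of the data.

4

Cumulative frequencies: 7, 11, 25, 29, 33, 40, 59
n = 59, so the median is the value in position (n+1)/2 = 30.
Position 30 falls at value 4.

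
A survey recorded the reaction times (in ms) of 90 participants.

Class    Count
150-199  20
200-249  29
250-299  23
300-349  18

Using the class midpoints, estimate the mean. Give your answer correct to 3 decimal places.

246.167

Midpoints: 174.5, 224.5, 274.5, 324.5
Σfm = 20×174.5 + 29×224.5 + 23×274.5 + 18×324.5 = 22155
n = Σf = 90
Mean = 22155 / 90 = 246.1667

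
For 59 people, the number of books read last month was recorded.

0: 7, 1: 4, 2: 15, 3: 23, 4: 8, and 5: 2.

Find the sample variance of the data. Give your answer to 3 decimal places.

1.597

Values: 0, 1, 2, 3, 4, 5
n = 59, Σfx = 145, mean = 2.4576
Σfx² = 449
Σf(x − x̄)² = Σfx² − (Σfx)²/n = 449 − 145²/59 = 92.6441
Sample variance = 92.6441 / 58 = 1.5973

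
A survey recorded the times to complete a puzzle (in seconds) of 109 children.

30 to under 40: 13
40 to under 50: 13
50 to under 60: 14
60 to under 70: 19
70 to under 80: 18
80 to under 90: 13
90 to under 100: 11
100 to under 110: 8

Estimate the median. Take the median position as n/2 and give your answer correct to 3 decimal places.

67.632

Cumulative frequencies: 13, 26, 40, 59, 77, 90, 101, 109
n = 109; position = n/2 = 54.5.
This falls in the class 60 to under 70: L = 60, F = 40, f = 19, h = 10.
Median ≈ 60 + ((54.5 − 40) / 19) × 10 = 67.6316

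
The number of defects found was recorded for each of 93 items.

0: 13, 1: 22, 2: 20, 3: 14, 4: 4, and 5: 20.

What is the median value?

2

Cumulative frequencies: 13, 35, 55, 69, 73, 93
n = 93, so the median is the value in position (n+1)/2 = 47.
Position 47 falls at value 2.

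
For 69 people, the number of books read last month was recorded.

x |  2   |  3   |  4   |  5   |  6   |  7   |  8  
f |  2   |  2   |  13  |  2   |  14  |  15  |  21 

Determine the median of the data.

7

Cumulative frequencies: 2, 4, 17, 19, 33, 48, 69
n = 69, so the median is the value in position (n+1)/2 = 35.
Position 35 falls at value 7.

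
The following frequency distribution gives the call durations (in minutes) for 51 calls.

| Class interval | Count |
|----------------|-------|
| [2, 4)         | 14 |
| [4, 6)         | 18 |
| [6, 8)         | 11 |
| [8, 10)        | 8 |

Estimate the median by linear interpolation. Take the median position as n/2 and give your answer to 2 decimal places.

5.28

Cumulative frequencies: 14, 32, 43, 51
n = 51; position = n/2 = 25.5.
This falls in the class [4, 6): L = 4, F = 14, f = 18, h = 2.
Median ≈ 4 + ((25.5 − 14) / 18) × 2 = 5.2778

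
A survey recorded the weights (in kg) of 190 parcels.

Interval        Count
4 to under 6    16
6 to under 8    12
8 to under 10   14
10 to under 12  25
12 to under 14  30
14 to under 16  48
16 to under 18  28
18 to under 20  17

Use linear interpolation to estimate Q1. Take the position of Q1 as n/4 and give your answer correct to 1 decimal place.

10.4

Cumulative frequencies: 16, 28, 42, 67, 97, 145, 173, 190
n = 190; position = n/4 = 47.5.
This falls in the class 10 to under 12: L = 10, F = 42, f = 25, h = 2.
Lower quartile ≈ 10 + ((47.5 − 42) / 25) × 2 = 10.4400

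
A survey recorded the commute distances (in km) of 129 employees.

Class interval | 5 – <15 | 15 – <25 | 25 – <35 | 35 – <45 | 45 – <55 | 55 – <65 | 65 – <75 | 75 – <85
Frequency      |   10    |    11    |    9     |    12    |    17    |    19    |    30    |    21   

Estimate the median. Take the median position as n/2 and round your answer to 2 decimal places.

57.89

Cumulative frequencies: 10, 21, 30, 42, 59, 78, 108, 129
n = 129; position = n/2 = 64.5.
This falls in the class 55 – <65: L = 55, F = 59, f = 19, h = 10.
Median ≈ 55 + ((64.5 − 59) / 19) × 10 = 57.8947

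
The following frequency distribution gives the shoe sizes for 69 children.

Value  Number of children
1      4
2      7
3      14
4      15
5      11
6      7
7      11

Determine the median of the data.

Cumulative frequencies: 4, 11, 25, 40, 51, 58, 69
n = 69, so the median is the value in position (n+1)/2 = 35.
Position 35 falls at value 4.

4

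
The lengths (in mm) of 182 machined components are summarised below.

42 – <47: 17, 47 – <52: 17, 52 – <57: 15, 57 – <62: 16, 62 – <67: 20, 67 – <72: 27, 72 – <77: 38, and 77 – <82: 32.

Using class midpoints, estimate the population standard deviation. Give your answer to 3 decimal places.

11.493

Midpoints: 44.5, 49.5, 54.5, 59.5, 64.5, 69.5, 74.5, 79.5
n = 182, Σfm = 11909, mean = 65.4341
Σfm² = 803295.5
Σf(m − x̄)² = Σfm² − (Σfm)²/n = 803295.5 − 11909²/182 = 24041.2088
Population variance = 24041.2088 / 182 = 132.0946
Standard deviation = √132.0946 = 11.4932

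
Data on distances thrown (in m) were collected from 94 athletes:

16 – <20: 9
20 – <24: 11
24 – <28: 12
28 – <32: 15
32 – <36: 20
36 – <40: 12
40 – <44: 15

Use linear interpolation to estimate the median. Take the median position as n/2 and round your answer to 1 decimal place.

Cumulative frequencies: 9, 20, 32, 47, 67, 79, 94
n = 94; position = n/2 = 47.
This falls in the class 28 – <32: L = 28, F = 32, f = 15, h = 4.
Median ≈ 28 + ((47 − 32) / 15) × 4 = 32.0000

32.0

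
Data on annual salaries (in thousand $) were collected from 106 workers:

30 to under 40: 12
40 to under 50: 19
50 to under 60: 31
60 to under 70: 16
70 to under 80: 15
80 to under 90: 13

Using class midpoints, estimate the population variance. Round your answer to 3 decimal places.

229.583

Midpoints: 35, 45, 55, 65, 75, 85
n = 106, Σfm = 6250, mean = 58.9623
Σfm² = 392850
Σf(m − x̄)² = Σfm² − (Σfm)²/n = 392850 − 6250²/106 = 24335.8491
Population variance = 24335.8491 / 106 = 229.5835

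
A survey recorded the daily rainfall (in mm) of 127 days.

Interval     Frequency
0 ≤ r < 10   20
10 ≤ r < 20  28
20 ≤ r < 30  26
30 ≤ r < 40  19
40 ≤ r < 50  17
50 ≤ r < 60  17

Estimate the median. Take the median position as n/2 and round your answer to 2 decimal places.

Cumulative frequencies: 20, 48, 74, 93, 110, 127
n = 127; position = n/2 = 63.5.
This falls in the class 20 ≤ r < 30: L = 20, F = 48, f = 26, h = 10.
Median ≈ 20 + ((63.5 − 48) / 26) × 10 = 25.9615

25.96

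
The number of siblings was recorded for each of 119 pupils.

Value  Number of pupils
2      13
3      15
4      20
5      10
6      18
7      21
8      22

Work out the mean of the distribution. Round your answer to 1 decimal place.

5.3

Values: 2, 3, 4, 5, 6, 7, 8
Σfx = 13×2 + 15×3 + 20×4 + 10×5 + 18×6 + 21×7 + 22×8 = 632
n = Σf = 119
Mean = 632 / 119 = 5.3109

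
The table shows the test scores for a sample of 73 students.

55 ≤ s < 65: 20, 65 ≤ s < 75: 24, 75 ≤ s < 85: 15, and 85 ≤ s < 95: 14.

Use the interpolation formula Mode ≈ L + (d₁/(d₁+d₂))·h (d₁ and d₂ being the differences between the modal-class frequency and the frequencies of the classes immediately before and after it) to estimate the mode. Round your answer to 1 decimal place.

Modal class: 65 ≤ s < 75 (highest frequency 24).
d₁ = 24 − 20 = 4, d₂ = 24 − 15 = 9
Mode ≈ 65 + (4/(4+9)) × 10 = 65 + 3.0769 = 68.0769

68.1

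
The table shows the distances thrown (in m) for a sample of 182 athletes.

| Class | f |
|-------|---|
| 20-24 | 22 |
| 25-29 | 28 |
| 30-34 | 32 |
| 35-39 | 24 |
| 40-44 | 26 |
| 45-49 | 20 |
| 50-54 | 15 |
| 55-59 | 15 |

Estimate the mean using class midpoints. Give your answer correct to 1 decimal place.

37.5

Midpoints: 22, 27, 32, 37, 42, 47, 52, 57
Σfm = 22×22 + 28×27 + 32×32 + 24×37 + 26×42 + 20×47 + 15×52 + 15×57 = 6819
n = Σf = 182
Mean = 6819 / 182 = 37.4670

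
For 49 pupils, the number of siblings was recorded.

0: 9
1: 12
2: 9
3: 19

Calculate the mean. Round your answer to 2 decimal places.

Values: 0, 1, 2, 3
Σfx = 9×0 + 12×1 + 9×2 + 19×3 = 87
n = Σf = 49
Mean = 87 / 49 = 1.7755

1.78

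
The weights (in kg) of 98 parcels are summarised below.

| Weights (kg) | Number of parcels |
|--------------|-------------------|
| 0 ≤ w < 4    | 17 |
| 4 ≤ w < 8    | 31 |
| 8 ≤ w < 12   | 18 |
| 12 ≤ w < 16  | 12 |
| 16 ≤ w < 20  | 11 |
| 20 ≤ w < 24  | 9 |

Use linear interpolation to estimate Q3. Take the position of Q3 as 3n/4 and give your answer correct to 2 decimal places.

Cumulative frequencies: 17, 48, 66, 78, 89, 98
n = 98; position = 3n/4 = 73.5.
This falls in the class 12 ≤ w < 16: L = 12, F = 66, f = 12, h = 4.
Upper quartile ≈ 12 + ((73.5 − 66) / 12) × 4 = 14.5000

14.50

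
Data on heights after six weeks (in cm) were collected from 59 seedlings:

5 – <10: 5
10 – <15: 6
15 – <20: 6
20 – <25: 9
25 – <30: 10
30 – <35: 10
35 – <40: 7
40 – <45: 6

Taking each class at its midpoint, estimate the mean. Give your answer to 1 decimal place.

26.1

Midpoints: 7.5, 12.5, 17.5, 22.5, 27.5, 32.5, 37.5, 42.5
Σfm = 5×7.5 + 6×12.5 + 6×17.5 + 9×22.5 + 10×27.5 + 10×32.5 + 7×37.5 + 6×42.5 = 1537.5
n = Σf = 59
Mean = 1537.5 / 59 = 26.0593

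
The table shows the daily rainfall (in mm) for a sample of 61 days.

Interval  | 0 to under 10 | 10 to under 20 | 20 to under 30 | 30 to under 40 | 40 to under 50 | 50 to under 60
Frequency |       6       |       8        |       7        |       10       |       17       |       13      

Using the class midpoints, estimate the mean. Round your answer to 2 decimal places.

Midpoints: 5, 15, 25, 35, 45, 55
Σfm = 6×5 + 8×15 + 7×25 + 10×35 + 17×45 + 13×55 = 2155
n = Σf = 61
Mean = 2155 / 61 = 35.3279

35.33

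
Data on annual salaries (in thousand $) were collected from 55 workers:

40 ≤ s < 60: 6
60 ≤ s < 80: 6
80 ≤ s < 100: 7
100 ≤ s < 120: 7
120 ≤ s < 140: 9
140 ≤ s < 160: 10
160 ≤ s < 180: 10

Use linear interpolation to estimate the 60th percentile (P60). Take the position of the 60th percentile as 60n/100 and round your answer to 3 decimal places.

135.556

Cumulative frequencies: 6, 12, 19, 26, 35, 45, 55
n = 55; position = 60n/100 = 33.
This falls in the class 120 ≤ s < 140: L = 120, F = 26, f = 9, h = 20.
60th percentile ≈ 120 + ((33 − 26) / 9) × 20 = 135.5556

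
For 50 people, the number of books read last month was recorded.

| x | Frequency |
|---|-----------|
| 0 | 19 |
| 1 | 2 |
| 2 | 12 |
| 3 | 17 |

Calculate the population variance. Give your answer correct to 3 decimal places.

1.688

Values: 0, 1, 2, 3
n = 50, Σfx = 77, mean = 1.5400
Σfx² = 203
Σf(x − x̄)² = Σfx² − (Σfx)²/n = 203 − 77²/50 = 84.4200
Population variance = 84.4200 / 50 = 1.6884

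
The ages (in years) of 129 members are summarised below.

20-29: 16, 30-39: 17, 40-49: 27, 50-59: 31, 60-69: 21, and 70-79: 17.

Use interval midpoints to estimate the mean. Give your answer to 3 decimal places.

50.314

Midpoints: 24.5, 34.5, 44.5, 54.5, 64.5, 74.5
Σfm = 16×24.5 + 17×34.5 + 27×44.5 + 31×54.5 + 21×64.5 + 17×74.5 = 6490.5
n = Σf = 129
Mean = 6490.5 / 129 = 50.3140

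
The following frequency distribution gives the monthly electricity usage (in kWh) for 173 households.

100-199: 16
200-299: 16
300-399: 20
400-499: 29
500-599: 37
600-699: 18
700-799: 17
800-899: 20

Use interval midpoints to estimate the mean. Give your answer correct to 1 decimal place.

509.6

Midpoints: 149.5, 249.5, 349.5, 449.5, 549.5, 649.5, 749.5, 849.5
Σfm = 16×149.5 + 16×249.5 + 20×349.5 + 29×449.5 + 37×549.5 + 18×649.5 + 17×749.5 + 20×849.5 = 88163.5
n = Σf = 173
Mean = 88163.5 / 173 = 509.6156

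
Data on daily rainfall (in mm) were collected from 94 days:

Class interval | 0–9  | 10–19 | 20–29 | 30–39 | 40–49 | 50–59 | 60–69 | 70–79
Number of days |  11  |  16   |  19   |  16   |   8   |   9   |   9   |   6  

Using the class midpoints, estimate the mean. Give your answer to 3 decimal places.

Midpoints: 4.5, 14.5, 24.5, 34.5, 44.5, 54.5, 64.5, 74.5
Σfm = 11×4.5 + 16×14.5 + 19×24.5 + 16×34.5 + 8×44.5 + 9×54.5 + 9×64.5 + 6×74.5 = 3173
n = Σf = 94
Mean = 3173 / 94 = 33.7553

33.755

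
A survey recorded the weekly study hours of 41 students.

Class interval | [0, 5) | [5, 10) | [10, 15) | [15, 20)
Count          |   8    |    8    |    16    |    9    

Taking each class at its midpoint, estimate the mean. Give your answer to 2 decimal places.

10.67

Midpoints: 2.5, 7.5, 12.5, 17.5
Σfm = 8×2.5 + 8×7.5 + 16×12.5 + 9×17.5 = 437.5
n = Σf = 41
Mean = 437.5 / 41 = 10.6707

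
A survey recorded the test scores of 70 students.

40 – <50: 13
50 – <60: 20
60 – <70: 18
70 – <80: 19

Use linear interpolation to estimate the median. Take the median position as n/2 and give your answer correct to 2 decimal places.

61.11

Cumulative frequencies: 13, 33, 51, 70
n = 70; position = n/2 = 35.
This falls in the class 60 – <70: L = 60, F = 33, f = 18, h = 10.
Median ≈ 60 + ((35 − 33) / 18) × 10 = 61.1111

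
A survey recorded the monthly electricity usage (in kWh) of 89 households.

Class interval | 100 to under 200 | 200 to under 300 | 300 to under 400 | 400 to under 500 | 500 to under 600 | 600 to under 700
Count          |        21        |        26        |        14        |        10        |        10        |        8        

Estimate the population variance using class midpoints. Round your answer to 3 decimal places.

25819.972

Midpoints: 150, 250, 350, 450, 550, 650
n = 89, Σfm = 29750, mean = 334.2697
Σfm² = 12242500
Σf(m − x̄)² = Σfm² − (Σfm)²/n = 12242500 − 29750²/89 = 2297977.5281
Population variance = 2297977.5281 / 89 = 25819.9722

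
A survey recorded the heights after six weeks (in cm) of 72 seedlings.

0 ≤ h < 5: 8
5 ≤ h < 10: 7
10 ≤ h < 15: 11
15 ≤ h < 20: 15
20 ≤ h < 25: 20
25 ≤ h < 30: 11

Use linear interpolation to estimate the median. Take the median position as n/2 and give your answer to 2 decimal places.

18.33

Cumulative frequencies: 8, 15, 26, 41, 61, 72
n = 72; position = n/2 = 36.
This falls in the class 15 ≤ h < 20: L = 15, F = 26, f = 15, h = 5.
Median ≈ 15 + ((36 − 26) / 15) × 5 = 18.3333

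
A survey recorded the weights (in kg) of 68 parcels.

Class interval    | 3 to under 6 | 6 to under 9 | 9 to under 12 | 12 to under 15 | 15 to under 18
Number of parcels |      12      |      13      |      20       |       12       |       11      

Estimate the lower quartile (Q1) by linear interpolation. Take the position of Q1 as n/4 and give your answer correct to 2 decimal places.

7.15

Cumulative frequencies: 12, 25, 45, 57, 68
n = 68; position = n/4 = 17.
This falls in the class 6 to under 9: L = 6, F = 12, f = 13, h = 3.
Lower quartile ≈ 6 + ((17 − 12) / 13) × 3 = 7.1538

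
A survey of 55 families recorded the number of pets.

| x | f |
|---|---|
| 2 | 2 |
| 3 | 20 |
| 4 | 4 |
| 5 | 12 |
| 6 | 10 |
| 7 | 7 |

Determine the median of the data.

Cumulative frequencies: 2, 22, 26, 38, 48, 55
n = 55, so the median is the value in position (n+1)/2 = 28.
Position 28 falls at value 5.

5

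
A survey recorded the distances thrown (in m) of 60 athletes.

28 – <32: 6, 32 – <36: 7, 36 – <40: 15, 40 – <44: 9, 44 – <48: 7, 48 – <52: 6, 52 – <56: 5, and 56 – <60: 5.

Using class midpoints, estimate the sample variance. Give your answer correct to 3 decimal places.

Midpoints: 30, 34, 38, 42, 46, 50, 54, 58
n = 60, Σfm = 2548, mean = 42.4667
Σfm² = 112240
Σf(m − x̄)² = Σfm² − (Σfm)²/n = 112240 − 2548²/60 = 4034.9333
Sample variance = 4034.9333 / 59 = 68.3887

68.389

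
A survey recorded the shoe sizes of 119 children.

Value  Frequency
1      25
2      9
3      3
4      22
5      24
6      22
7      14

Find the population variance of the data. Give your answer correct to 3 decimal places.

4.205

Values: 1, 2, 3, 4, 5, 6, 7
n = 119, Σfx = 490, mean = 4.1176
Σfx² = 2518
Σf(x − x̄)² = Σfx² − (Σfx)²/n = 2518 − 490²/119 = 500.3529
Population variance = 500.3529 / 119 = 4.2046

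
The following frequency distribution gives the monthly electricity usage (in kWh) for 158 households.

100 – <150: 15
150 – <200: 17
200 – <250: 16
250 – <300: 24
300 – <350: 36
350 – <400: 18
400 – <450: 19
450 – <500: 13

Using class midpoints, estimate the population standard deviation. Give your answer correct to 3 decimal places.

102.128

Midpoints: 125, 175, 225, 275, 325, 375, 425, 475
n = 158, Σfm = 47750, mean = 302.2152
Σfm² = 16078750
Σf(m − x̄)² = Σfm² − (Σfm)²/n = 16078750 − 47750²/158 = 1647974.6835
Population variance = 1647974.6835 / 158 = 10430.2195
Standard deviation = √10430.2195 = 102.1284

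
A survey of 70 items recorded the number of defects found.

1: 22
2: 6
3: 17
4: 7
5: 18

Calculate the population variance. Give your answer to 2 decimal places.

Values: 1, 2, 3, 4, 5
n = 70, Σfx = 203, mean = 2.9000
Σfx² = 761
Σf(x − x̄)² = Σfx² − (Σfx)²/n = 761 − 203²/70 = 172.3000
Population variance = 172.3000 / 70 = 2.4614

2.46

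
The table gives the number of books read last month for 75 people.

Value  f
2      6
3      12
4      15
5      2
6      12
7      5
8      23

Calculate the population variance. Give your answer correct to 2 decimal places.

Values: 2, 3, 4, 5, 6, 7, 8
n = 75, Σfx = 409, mean = 5.4533
Σfx² = 2571
Σf(x − x̄)² = Σfx² − (Σfx)²/n = 2571 − 409²/75 = 340.5867
Population variance = 340.5867 / 75 = 4.5412

4.54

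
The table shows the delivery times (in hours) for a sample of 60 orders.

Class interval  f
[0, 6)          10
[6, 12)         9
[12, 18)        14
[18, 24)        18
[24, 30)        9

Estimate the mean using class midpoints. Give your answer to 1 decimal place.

15.7

Midpoints: 3, 9, 15, 21, 27
Σfm = 10×3 + 9×9 + 14×15 + 18×21 + 9×27 = 942
n = Σf = 60
Mean = 942 / 60 = 15.7000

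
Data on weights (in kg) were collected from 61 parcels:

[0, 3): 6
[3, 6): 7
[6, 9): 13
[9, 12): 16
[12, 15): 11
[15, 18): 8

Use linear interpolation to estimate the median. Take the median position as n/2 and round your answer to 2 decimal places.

9.84

Cumulative frequencies: 6, 13, 26, 42, 53, 61
n = 61; position = n/2 = 30.5.
This falls in the class [9, 12): L = 9, F = 26, f = 16, h = 3.
Median ≈ 9 + ((30.5 − 26) / 16) × 3 = 9.8438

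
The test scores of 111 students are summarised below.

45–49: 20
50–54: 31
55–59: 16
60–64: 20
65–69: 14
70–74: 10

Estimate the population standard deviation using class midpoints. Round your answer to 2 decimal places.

7.89

Midpoints: 47, 52, 57, 62, 67, 72
n = 111, Σfm = 6362, mean = 57.3153
Σfm² = 371554
Σf(m − x̄)² = Σfm² − (Σfm)²/n = 371554 − 6362²/111 = 6913.9640
Population variance = 6913.9640 / 111 = 62.2880
Standard deviation = √62.2880 = 7.8923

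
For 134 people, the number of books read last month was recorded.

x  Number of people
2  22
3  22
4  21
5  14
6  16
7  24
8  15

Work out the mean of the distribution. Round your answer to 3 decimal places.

Values: 2, 3, 4, 5, 6, 7, 8
Σfx = 22×2 + 22×3 + 21×4 + 14×5 + 16×6 + 24×7 + 15×8 = 648
n = Σf = 134
Mean = 648 / 134 = 4.8358

4.836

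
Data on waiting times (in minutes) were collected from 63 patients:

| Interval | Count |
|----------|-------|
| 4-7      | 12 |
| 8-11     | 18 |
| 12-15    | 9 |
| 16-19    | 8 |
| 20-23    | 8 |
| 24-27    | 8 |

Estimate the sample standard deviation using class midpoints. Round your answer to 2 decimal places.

6.77

Midpoints: 5.5, 9.5, 13.5, 17.5, 21.5, 25.5
n = 63, Σfm = 874.5, mean = 13.8810
Σfm² = 14977.75
Σf(m − x̄)² = Σfm² − (Σfm)²/n = 14977.75 − 874.5²/63 = 2838.8571
Sample variance = 2838.8571 / 62 = 45.7880
Standard deviation = √45.7880 = 6.7667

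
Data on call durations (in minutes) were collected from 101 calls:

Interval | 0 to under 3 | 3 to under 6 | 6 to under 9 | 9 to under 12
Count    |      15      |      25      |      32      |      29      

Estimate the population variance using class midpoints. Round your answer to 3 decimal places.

Midpoints: 1.5, 4.5, 7.5, 10.5
n = 101, Σfm = 679.5, mean = 6.7277
Σfm² = 5537.25
Σf(m − x̄)² = Σfm² − (Σfm)²/n = 5537.25 − 679.5²/101 = 965.7624
Population variance = 965.7624 / 101 = 9.5620

9.562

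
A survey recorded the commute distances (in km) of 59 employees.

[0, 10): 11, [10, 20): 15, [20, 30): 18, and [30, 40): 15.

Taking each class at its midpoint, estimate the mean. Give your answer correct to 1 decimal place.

Midpoints: 5, 15, 25, 35
Σfm = 11×5 + 15×15 + 18×25 + 15×35 = 1255
n = Σf = 59
Mean = 1255 / 59 = 21.2712

21.3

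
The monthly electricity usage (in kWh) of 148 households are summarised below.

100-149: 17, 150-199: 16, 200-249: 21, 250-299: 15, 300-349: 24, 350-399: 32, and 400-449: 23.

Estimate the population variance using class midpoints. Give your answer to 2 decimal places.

Midpoints: 124.5, 174.5, 224.5, 274.5, 324.5, 374.5, 424.5
n = 148, Σfm = 43276, mean = 292.4054
Σfm² = 14099187
Σf(m − x̄)² = Σfm² − (Σfm)²/n = 14099187 − 43276²/148 = 1445050.6757
Population variance = 1445050.6757 / 148 = 9763.8559

9763.86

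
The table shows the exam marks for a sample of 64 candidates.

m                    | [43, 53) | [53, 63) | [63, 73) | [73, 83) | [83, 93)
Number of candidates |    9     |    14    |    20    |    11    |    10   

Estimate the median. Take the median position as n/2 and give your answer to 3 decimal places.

67.500

Cumulative frequencies: 9, 23, 43, 54, 64
n = 64; position = n/2 = 32.
This falls in the class [63, 73): L = 63, F = 23, f = 20, h = 10.
Median ≈ 63 + ((32 − 23) / 20) × 10 = 67.5000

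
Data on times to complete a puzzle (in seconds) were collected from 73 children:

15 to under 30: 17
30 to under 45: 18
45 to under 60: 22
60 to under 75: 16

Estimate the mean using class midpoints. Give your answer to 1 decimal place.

Midpoints: 22.5, 37.5, 52.5, 67.5
Σfm = 17×22.5 + 18×37.5 + 22×52.5 + 16×67.5 = 3292.5
n = Σf = 73
Mean = 3292.5 / 73 = 45.1027

45.1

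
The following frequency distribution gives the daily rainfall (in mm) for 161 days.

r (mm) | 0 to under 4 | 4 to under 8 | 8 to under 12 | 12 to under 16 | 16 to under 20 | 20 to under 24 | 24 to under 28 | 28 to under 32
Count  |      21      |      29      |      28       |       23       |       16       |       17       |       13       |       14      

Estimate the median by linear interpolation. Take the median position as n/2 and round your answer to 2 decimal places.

Cumulative frequencies: 21, 50, 78, 101, 117, 134, 147, 161
n = 161; position = n/2 = 80.5.
This falls in the class 12 to under 16: L = 12, F = 78, f = 23, h = 4.
Median ≈ 12 + ((80.5 − 78) / 23) × 4 = 12.4348

12.43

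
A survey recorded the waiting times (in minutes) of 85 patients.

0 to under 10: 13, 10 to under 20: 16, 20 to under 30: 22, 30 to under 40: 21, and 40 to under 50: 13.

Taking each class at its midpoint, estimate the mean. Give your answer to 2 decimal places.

25.59

Midpoints: 5, 15, 25, 35, 45
Σfm = 13×5 + 16×15 + 22×25 + 21×35 + 13×45 = 2175
n = Σf = 85
Mean = 2175 / 85 = 25.5882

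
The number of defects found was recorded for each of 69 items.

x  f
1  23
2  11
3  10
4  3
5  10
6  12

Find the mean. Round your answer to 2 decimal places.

Values: 1, 2, 3, 4, 5, 6
Σfx = 23×1 + 11×2 + 10×3 + 3×4 + 10×5 + 12×6 = 209
n = Σf = 69
Mean = 209 / 69 = 3.0290

3.03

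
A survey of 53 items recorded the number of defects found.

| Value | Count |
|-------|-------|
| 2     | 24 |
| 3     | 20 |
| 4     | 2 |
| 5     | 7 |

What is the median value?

3

Cumulative frequencies: 24, 44, 46, 53
n = 53, so the median is the value in position (n+1)/2 = 27.
Position 27 falls at value 3.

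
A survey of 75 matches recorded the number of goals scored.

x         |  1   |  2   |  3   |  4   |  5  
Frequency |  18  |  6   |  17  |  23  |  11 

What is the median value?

3

Cumulative frequencies: 18, 24, 41, 64, 75
n = 75, so the median is the value in position (n+1)/2 = 38.
Position 38 falls at value 3.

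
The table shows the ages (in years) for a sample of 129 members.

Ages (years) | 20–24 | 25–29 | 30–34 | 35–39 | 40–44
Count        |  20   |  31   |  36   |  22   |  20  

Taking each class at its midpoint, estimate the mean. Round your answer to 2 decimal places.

Midpoints: 22, 27, 32, 37, 42
Σfm = 20×22 + 31×27 + 36×32 + 22×37 + 20×42 = 4083
n = Σf = 129
Mean = 4083 / 129 = 31.6512

31.65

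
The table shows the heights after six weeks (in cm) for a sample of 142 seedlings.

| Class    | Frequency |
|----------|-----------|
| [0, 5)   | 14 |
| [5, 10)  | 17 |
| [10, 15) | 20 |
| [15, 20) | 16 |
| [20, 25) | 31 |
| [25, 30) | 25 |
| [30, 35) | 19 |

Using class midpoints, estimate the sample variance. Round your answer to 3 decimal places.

89.287

Midpoints: 2.5, 7.5, 12.5, 17.5, 22.5, 27.5, 32.5
n = 142, Σfm = 2695, mean = 18.9789
Σfm² = 63737.5
Σf(m − x̄)² = Σfm² − (Σfm)²/n = 63737.5 − 2695²/142 = 12589.4366
Sample variance = 12589.4366 / 141 = 89.2868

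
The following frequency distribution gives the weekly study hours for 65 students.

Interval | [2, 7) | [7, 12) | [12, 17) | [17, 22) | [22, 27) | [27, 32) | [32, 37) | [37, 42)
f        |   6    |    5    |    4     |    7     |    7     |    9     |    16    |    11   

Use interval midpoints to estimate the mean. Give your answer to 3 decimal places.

Midpoints: 4.5, 9.5, 14.5, 19.5, 24.5, 29.5, 34.5, 39.5
Σfm = 6×4.5 + 5×9.5 + 4×14.5 + 7×19.5 + 7×24.5 + 9×29.5 + 16×34.5 + 11×39.5 = 1692.5
n = Σf = 65
Mean = 1692.5 / 65 = 26.0385

26.038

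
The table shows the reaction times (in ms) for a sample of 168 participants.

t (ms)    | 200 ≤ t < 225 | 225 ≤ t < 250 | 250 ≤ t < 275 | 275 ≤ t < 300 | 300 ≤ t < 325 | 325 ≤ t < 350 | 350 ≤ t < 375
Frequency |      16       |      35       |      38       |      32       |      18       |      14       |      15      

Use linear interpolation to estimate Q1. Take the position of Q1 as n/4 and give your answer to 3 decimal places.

243.571

Cumulative frequencies: 16, 51, 89, 121, 139, 153, 168
n = 168; position = n/4 = 42.
This falls in the class 225 ≤ t < 250: L = 225, F = 16, f = 35, h = 25.
Lower quartile ≈ 225 + ((42 − 16) / 35) × 25 = 243.5714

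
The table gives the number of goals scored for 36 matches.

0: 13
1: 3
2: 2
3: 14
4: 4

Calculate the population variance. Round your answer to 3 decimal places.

Values: 0, 1, 2, 3, 4
n = 36, Σfx = 65, mean = 1.8056
Σfx² = 201
Σf(x − x̄)² = Σfx² − (Σfx)²/n = 201 − 65²/36 = 83.6389
Population variance = 83.6389 / 36 = 2.3233

2.323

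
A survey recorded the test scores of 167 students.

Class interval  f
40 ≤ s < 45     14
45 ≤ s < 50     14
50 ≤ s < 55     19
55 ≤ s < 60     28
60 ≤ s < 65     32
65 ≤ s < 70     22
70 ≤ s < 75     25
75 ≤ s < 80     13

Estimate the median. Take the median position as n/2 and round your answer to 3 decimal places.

Cumulative frequencies: 14, 28, 47, 75, 107, 129, 154, 167
n = 167; position = n/2 = 83.5.
This falls in the class 60 ≤ s < 65: L = 60, F = 75, f = 32, h = 5.
Median ≈ 60 + ((83.5 − 75) / 32) × 5 = 61.3281

61.328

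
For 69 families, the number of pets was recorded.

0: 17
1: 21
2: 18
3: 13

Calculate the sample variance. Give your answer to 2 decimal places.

1.12

Values: 0, 1, 2, 3
n = 69, Σfx = 96, mean = 1.3913
Σfx² = 210
Σf(x − x̄)² = Σfx² − (Σfx)²/n = 210 − 96²/69 = 76.4348
Sample variance = 76.4348 / 68 = 1.1240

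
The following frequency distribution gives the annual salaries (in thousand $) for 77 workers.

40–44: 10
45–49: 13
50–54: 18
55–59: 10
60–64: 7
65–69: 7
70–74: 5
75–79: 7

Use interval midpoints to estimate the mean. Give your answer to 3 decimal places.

Midpoints: 42, 47, 52, 57, 62, 67, 72, 77
Σfm = 10×42 + 13×47 + 18×52 + 10×57 + 7×62 + 7×67 + 5×72 + 7×77 = 4339
n = Σf = 77
Mean = 4339 / 77 = 56.3506

56.351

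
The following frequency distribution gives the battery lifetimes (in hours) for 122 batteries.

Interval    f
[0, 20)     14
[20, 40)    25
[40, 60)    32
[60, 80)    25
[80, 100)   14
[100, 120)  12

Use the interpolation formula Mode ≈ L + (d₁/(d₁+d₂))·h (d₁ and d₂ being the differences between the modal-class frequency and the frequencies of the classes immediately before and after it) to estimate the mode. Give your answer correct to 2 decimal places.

50.00

Modal class: [40, 60) (highest frequency 32).
d₁ = 32 − 25 = 7, d₂ = 32 − 25 = 7
Mode ≈ 40 + (7/(7+7)) × 20 = 40 + 10.0000 = 50.0000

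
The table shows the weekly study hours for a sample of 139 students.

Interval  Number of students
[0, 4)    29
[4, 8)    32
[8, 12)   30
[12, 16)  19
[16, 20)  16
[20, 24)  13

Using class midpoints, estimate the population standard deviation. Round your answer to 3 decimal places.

Midpoints: 2, 6, 10, 14, 18, 22
n = 139, Σfm = 1390, mean = 10.0000
Σfm² = 19468
Σf(m − x̄)² = Σfm² − (Σfm)²/n = 19468 − 1390²/139 = 5568.0000
Population variance = 5568.0000 / 139 = 40.0576
Standard deviation = √40.0576 = 6.3291

6.329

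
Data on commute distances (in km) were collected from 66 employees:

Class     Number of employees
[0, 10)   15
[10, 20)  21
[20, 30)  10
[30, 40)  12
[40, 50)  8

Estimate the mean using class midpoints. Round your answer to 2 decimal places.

21.52

Midpoints: 5, 15, 25, 35, 45
Σfm = 15×5 + 21×15 + 10×25 + 12×35 + 8×45 = 1420
n = Σf = 66
Mean = 1420 / 66 = 21.5152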